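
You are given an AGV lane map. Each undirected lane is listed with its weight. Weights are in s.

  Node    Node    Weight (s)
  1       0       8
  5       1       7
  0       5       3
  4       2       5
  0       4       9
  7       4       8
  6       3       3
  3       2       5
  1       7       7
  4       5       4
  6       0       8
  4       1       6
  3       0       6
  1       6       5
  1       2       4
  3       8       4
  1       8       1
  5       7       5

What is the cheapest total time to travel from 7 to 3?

12 s

Enumerating some paths:
7 - 1 - 8 - 3: 7+1+4 = 12
7 - 5 - 0 - 3: 5+3+6 = 14
The minimum is 12 s via 7 - 1 - 8 - 3.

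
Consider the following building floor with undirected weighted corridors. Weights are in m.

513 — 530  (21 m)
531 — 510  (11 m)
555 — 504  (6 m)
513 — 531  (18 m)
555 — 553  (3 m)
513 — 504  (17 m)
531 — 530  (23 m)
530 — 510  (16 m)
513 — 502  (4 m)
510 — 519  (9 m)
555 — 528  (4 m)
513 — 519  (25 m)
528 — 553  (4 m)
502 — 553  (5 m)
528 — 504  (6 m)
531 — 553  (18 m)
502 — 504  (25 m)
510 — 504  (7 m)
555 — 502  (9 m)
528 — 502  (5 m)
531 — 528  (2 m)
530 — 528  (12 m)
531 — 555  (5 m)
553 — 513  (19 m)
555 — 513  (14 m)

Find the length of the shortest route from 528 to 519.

Compare a few routes:
528 - 555 - 504 - 510 - 519: 4+6+7+9 = 26
528 - 531 - 510 - 519: 2+11+9 = 22
Cheapest is 528 - 531 - 510 - 519 at 22 m.

22 m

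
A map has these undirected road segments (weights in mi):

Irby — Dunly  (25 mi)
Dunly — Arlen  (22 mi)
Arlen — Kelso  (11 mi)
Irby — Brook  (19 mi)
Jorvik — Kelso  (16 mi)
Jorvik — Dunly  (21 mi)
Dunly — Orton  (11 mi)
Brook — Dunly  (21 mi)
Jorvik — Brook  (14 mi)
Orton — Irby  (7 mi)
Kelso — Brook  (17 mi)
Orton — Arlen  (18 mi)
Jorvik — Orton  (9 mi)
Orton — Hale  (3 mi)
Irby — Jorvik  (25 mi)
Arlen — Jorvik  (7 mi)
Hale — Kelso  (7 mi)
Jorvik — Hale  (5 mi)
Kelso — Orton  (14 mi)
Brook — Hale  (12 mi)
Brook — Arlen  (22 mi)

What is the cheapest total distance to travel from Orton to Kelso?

10 mi

Settle nodes by increasing distance from Orton:
Orton: 0
Hale: 3  (via Orton)
Irby: 7  (via Orton)
Jorvik: 8  (via Hale)
Kelso: 10  (via Hale)
Shortest route: Orton → Hale → Kelso = 10 mi.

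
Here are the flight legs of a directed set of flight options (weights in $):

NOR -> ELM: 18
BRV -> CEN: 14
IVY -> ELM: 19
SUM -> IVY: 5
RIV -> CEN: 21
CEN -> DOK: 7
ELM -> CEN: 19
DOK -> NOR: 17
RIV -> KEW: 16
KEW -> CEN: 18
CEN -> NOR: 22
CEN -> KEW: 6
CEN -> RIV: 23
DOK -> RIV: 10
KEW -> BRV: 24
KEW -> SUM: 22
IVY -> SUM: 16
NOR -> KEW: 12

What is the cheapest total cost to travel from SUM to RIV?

Candidate routes:
SUM–IVY–ELM–CEN–RIV: 5+19+19+23 = 66
SUM–IVY–ELM–CEN–DOK–RIV: 5+19+19+7+10 = 60
The minimum is $60 via SUM–IVY–ELM–CEN–DOK–RIV.

$60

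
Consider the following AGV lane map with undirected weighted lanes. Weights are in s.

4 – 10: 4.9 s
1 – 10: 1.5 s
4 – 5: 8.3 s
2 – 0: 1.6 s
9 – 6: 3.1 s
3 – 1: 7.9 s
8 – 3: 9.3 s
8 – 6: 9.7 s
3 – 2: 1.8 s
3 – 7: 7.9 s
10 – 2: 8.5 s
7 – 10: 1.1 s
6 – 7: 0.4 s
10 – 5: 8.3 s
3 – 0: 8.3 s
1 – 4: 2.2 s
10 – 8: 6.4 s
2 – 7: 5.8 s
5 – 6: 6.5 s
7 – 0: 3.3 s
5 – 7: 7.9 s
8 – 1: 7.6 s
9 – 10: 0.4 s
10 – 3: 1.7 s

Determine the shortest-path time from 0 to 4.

Running Dijkstra from 0:
0: 0
2: 1.6  (via 0)
7: 3.3  (via 0)
3: 3.4  (via 2)
6: 3.7  (via 7)
10: 4.4  (via 7)
9: 4.8  (via 10)
1: 5.9  (via 10)
4: 8.1  (via 1)
Shortest route: 0 → 7 → 10 → 1 → 4 = 8.1 s.

8.1 s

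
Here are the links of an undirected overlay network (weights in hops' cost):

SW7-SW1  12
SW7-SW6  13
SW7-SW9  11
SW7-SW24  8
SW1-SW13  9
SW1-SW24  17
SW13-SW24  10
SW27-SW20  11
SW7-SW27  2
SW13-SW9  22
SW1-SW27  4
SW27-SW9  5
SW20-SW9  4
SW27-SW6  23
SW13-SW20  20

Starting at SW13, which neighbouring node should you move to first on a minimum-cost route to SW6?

SW1

Enumerating some paths:
SW13–SW24–SW7–SW6: 10+8+13 = 31
SW13–SW1–SW27–SW7–SW6: 9+4+2+13 = 28
Cheapest is SW13–SW1–SW27–SW7–SW6 at 28 hops' cost.
So from SW13 the first move is to SW1.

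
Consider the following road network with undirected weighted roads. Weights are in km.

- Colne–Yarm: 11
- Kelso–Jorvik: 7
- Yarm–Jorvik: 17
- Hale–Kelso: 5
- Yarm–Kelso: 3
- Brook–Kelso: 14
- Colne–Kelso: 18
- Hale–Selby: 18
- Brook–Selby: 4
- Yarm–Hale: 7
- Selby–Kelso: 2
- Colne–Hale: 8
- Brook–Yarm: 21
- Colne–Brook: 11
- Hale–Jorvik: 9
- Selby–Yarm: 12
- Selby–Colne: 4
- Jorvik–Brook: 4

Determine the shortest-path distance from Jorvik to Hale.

9 km

Compare a few routes:
Jorvik - Kelso - Hale: 7+5 = 12
Jorvik - Hale: 9 = 9
Cheapest is Jorvik - Hale at 9 km.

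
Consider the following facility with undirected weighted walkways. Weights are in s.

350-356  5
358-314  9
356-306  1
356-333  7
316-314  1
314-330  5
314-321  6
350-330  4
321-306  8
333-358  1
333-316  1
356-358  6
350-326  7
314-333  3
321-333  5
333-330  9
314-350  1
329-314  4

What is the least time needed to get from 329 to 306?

11 s

Running Dijkstra from 329:
329: 0
314: 4  (via 329)
350: 5  (via 314)
316: 5  (via 314)
333: 6  (via 316)
358: 7  (via 333)
330: 9  (via 314)
321: 10  (via 314)
356: 10  (via 350)
306: 11  (via 356)
Shortest route: 329 → 314 → 350 → 356 → 306 = 11 s.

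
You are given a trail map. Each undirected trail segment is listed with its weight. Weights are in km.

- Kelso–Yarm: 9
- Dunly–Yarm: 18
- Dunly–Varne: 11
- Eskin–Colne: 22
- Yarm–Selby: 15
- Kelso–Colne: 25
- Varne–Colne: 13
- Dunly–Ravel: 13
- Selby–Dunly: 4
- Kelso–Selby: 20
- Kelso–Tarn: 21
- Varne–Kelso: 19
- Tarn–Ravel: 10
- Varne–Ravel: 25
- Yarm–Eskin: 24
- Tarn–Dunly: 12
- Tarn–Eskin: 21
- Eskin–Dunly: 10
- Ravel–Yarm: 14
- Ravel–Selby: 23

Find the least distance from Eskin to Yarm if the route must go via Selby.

29 km

Shortest Eskin→Selby: Eskin → Dunly → Selby = 14
Best Selby to Yarm: Selby → Yarm costing 15
Total via Selby: 14 + 15 = 29 km.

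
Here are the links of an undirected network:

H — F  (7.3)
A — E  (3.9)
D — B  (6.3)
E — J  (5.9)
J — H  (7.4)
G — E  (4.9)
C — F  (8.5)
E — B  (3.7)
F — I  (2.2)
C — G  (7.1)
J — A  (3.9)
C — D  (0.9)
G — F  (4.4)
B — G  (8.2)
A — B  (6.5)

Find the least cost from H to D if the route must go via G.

Best H to G: H–F–G costing 11.7
Shortest G→D: G–C–D = 8
Total via G: 11.7 + 8 = 19.7.

19.7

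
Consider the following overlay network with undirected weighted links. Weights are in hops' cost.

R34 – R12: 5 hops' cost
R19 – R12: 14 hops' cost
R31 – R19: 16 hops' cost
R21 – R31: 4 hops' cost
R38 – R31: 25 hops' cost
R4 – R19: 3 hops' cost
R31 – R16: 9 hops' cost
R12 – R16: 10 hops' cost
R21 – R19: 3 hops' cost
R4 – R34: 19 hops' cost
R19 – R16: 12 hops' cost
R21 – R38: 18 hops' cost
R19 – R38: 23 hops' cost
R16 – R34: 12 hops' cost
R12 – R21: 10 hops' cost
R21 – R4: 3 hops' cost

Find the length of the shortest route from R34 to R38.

33 hops' cost

Shortest distances from R34:
R34: 0
R12: 5  (via R34)
R16: 12  (via R34)
R21: 15  (via R12)
R19: 18  (via R21)
R4: 18  (via R21)
R31: 19  (via R21)
R38: 33  (via R21)
Shortest route: R34 → R12 → R21 → R38 = 33 hops' cost.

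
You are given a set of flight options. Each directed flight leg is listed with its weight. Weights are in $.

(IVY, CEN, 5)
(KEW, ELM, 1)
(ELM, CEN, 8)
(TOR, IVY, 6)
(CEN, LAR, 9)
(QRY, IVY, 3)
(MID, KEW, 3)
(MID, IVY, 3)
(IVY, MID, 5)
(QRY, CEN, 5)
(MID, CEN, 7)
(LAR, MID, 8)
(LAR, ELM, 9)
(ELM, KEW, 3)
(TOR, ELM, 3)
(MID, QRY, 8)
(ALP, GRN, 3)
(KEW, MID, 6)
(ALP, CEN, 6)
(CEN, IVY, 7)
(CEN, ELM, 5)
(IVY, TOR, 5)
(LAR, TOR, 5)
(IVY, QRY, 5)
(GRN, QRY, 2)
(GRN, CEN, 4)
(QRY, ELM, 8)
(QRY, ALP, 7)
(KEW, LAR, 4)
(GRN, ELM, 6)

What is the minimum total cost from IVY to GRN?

Candidate routes:
IVY → QRY → ALP → GRN: 5+7+3 = 15
IVY → CEN → ELM → KEW → MID → QRY → ALP → GRN: 5+5+3+6+8+7+3 = 37
IVY → TOR → ELM → KEW → MID → QRY → ALP → GRN: 5+3+3+6+8+7+3 = 35
IVY → MID → QRY → ALP → GRN: 5+8+7+3 = 23
Cheapest is IVY → QRY → ALP → GRN at $15.

$15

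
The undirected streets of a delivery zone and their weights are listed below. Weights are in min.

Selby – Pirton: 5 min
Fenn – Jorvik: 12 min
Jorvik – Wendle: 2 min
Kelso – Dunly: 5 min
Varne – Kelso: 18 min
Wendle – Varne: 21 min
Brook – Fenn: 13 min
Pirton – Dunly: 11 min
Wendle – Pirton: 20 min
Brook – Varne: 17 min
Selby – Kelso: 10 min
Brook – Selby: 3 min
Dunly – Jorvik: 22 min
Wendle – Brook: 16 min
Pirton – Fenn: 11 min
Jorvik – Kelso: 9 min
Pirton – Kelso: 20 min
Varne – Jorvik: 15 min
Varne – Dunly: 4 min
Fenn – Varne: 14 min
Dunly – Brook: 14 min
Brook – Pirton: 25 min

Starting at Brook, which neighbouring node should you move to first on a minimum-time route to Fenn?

Fenn

Enumerating some paths:
Brook - Selby - Pirton - Fenn: 3+5+11 = 19
Brook - Fenn: 13 = 13
The minimum is 13 min via Brook - Fenn.
So from Brook the first move is to Fenn.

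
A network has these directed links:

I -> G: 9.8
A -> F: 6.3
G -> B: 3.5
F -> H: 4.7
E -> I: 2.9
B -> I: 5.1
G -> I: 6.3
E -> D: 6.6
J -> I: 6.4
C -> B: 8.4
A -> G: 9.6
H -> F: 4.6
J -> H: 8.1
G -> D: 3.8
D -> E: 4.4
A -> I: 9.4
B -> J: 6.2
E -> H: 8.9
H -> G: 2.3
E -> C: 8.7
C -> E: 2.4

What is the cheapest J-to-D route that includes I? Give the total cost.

Best J to I: J–I costing 6.4
Shortest I→D: I–G–D = 13.6
Total via I: 6.4 + 13.6 = 20.

20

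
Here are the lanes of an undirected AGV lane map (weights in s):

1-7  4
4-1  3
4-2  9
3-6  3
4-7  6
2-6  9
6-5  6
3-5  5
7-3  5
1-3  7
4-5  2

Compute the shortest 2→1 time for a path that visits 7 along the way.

19 s

Shortest 2→7: 2–4–7 = 15
Best 7 to 1: 7–1 costing 4
Total via 7: 15 + 4 = 19 s.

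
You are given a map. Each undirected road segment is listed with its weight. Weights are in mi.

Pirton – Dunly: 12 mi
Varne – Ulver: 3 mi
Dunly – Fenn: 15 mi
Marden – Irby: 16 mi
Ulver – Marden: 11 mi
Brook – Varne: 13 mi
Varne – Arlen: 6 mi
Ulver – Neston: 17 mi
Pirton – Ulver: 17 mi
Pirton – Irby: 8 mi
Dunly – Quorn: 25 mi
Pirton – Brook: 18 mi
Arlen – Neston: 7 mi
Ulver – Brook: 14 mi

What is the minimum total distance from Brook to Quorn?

Shortest distances from Brook:
Brook: 0
Varne: 13  (via Brook)
Ulver: 14  (via Brook)
Pirton: 18  (via Brook)
Arlen: 19  (via Varne)
Marden: 25  (via Ulver)
Irby: 26  (via Pirton)
Neston: 26  (via Arlen)
Dunly: 30  (via Pirton)
Fenn: 45  (via Dunly)
Quorn: 55  (via Dunly)
Shortest route: Brook → Pirton → Dunly → Quorn = 55 mi.

55 mi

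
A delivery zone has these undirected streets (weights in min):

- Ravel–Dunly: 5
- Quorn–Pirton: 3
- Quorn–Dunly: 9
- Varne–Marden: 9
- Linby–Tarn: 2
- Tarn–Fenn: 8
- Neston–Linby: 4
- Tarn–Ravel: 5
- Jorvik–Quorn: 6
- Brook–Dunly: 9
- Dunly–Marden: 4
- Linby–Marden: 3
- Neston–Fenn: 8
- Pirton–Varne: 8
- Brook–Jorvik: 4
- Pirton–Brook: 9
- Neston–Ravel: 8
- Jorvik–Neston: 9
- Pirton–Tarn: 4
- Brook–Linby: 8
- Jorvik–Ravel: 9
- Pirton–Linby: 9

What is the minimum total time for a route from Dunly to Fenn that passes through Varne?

33 min

Best Dunly to Varne: Dunly → Marden → Varne costing 13
Shortest Varne→Fenn: Varne → Pirton → Tarn → Fenn = 20
Total via Varne: 13 + 20 = 33 min.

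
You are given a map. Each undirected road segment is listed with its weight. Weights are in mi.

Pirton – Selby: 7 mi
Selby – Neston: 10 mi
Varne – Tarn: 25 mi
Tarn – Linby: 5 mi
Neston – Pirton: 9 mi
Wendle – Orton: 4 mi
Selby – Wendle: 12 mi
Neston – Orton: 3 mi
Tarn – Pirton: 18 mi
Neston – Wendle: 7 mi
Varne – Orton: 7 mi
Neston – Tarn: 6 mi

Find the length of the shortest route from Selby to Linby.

21 mi

Compare a few routes:
Selby → Wendle → Orton → Neston → Tarn → Linby: 12+4+3+6+5 = 30
Selby → Neston → Tarn → Linby: 10+6+5 = 21
Selby → Wendle → Neston → Tarn → Linby: 12+7+6+5 = 30
Selby → Pirton → Neston → Tarn → Linby: 7+9+6+5 = 27
Cheapest is Selby → Neston → Tarn → Linby at 21 mi.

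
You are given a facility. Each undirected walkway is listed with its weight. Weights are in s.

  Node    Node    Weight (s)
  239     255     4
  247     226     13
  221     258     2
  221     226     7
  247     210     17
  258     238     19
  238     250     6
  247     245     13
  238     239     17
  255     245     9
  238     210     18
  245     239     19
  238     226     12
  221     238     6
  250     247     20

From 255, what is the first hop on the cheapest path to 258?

Enumerating some paths:
255 - 239 - 238 - 221 - 258: 4+17+6+2 = 29
255 - 239 - 238 - 258: 4+17+19 = 40
The minimum is 29 s via 255 - 239 - 238 - 221 - 258.
So from 255 the first move is to 239.

239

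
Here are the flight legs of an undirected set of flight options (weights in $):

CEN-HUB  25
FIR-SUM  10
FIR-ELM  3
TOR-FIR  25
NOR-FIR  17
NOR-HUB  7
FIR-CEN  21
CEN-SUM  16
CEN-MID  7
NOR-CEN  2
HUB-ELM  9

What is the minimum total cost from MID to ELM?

Enumerating some paths:
MID - CEN - NOR - HUB - ELM: 7+2+7+9 = 25
MID - CEN - NOR - FIR - ELM: 7+2+17+3 = 29
MID - CEN - FIR - ELM: 7+21+3 = 31
The minimum is $25 via MID - CEN - NOR - HUB - ELM.

$25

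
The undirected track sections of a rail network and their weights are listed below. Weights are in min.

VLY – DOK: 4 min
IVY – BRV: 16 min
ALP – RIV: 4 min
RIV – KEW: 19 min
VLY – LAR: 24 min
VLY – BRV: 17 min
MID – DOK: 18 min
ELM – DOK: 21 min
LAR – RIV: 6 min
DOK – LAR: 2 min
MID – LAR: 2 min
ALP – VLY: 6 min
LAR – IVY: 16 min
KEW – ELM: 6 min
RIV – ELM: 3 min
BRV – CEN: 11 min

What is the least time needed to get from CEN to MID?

Settle nodes by increasing distance from CEN:
CEN: 0
BRV: 11  (via CEN)
IVY: 27  (via BRV)
VLY: 28  (via BRV)
DOK: 32  (via VLY)
LAR: 34  (via DOK)
ALP: 34  (via VLY)
MID: 36  (via LAR)
Shortest route: CEN → BRV → VLY → DOK → LAR → MID = 36 min.

36 min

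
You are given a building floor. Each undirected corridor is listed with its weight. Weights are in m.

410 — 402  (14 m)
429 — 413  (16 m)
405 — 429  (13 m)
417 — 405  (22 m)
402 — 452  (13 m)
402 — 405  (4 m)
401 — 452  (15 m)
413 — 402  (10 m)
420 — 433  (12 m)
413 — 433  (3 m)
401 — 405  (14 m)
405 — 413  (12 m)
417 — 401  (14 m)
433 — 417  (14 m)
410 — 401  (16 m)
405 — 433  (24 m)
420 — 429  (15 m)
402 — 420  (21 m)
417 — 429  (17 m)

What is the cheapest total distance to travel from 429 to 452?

30 m

Shortest distances from 429:
429: 0
405: 13  (via 429)
420: 15  (via 429)
413: 16  (via 429)
417: 17  (via 429)
402: 17  (via 405)
433: 19  (via 413)
401: 27  (via 405)
452: 30  (via 402)
Shortest route: 429–405–402–452 = 30 m.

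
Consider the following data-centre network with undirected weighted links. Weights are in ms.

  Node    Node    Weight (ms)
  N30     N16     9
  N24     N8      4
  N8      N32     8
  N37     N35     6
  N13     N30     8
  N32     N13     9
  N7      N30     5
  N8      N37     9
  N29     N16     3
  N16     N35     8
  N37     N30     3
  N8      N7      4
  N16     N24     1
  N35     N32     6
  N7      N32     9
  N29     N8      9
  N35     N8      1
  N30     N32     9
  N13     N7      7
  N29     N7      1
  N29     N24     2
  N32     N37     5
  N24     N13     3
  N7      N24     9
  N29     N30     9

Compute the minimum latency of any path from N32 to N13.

Running Dijkstra from N32:
N32: 0
N37: 5  (via N32)
N35: 6  (via N32)
N8: 7  (via N35)
N30: 8  (via N37)
N7: 9  (via N32)
N13: 9  (via N32)
Shortest route: N32–N13 = 9 ms.

9 ms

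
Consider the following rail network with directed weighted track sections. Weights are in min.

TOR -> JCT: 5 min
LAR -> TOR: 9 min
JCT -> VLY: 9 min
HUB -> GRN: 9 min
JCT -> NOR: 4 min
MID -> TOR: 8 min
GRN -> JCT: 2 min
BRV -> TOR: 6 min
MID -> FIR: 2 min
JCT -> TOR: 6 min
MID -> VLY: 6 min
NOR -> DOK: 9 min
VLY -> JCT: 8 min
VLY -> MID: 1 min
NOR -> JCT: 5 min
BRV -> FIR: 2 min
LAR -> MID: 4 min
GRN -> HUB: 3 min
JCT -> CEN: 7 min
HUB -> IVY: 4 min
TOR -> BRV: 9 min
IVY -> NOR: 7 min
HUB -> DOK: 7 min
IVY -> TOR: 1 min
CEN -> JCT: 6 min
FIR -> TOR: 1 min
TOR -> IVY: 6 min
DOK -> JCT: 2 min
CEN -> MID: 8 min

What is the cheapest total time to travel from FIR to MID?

16 min

Shortest distances from FIR:
FIR: 0
TOR: 1  (via FIR)
JCT: 6  (via TOR)
IVY: 7  (via TOR)
BRV: 10  (via TOR)
NOR: 10  (via JCT)
CEN: 13  (via JCT)
VLY: 15  (via JCT)
MID: 16  (via VLY)
Shortest route: FIR → TOR → JCT → VLY → MID = 16 min.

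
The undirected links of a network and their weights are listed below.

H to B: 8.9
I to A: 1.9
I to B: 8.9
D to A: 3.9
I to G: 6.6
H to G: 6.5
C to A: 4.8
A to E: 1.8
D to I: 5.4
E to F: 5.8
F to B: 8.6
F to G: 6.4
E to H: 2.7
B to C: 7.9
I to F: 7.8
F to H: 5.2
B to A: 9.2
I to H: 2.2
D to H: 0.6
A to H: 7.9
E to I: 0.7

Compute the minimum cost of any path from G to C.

Shortest distances from G:
G: 0
F: 6.4  (via G)
H: 6.5  (via G)
I: 6.6  (via G)
D: 7.1  (via H)
E: 7.3  (via I)
A: 8.5  (via I)
C: 13.3  (via A)
Shortest route: G → I → A → C = 13.3.

13.3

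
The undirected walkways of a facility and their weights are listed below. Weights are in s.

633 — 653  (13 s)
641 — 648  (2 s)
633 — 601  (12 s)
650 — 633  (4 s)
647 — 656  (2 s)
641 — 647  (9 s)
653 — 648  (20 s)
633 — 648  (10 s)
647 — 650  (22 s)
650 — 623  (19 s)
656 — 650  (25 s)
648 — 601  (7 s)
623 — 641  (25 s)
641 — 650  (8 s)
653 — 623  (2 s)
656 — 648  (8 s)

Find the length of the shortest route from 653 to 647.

30 s

Compare a few routes:
653 - 648 - 641 - 647: 20+2+9 = 31
653 - 648 - 656 - 647: 20+8+2 = 30
Cheapest is 653 - 648 - 656 - 647 at 30 s.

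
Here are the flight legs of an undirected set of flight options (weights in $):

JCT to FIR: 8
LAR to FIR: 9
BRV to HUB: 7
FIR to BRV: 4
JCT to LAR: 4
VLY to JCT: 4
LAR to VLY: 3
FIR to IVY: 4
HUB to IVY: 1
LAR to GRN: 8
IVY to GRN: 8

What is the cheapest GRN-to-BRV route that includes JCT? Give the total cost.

$24

Shortest GRN→JCT: GRN → LAR → JCT = 12
Best JCT to BRV: JCT → FIR → BRV costing 12
Total via JCT: 12 + 12 = $24.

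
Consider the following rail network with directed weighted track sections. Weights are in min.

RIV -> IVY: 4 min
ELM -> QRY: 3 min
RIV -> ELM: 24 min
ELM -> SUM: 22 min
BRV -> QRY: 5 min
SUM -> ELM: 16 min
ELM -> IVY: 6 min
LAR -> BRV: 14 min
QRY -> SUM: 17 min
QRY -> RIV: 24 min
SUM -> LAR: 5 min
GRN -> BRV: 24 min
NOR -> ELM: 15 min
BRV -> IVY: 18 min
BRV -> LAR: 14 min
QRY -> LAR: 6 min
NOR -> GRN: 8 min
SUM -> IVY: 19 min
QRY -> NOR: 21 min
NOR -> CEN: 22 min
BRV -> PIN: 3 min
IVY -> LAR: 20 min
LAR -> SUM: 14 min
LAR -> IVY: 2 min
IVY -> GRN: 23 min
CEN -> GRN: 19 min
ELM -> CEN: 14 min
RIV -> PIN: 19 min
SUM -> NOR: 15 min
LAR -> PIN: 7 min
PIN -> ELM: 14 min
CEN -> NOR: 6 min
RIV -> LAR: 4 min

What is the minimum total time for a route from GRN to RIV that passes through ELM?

Shortest GRN→ELM: GRN–BRV–PIN–ELM = 41
Shortest ELM→RIV: ELM–QRY–RIV = 27
Total via ELM: 41 + 27 = 68 min.

68 min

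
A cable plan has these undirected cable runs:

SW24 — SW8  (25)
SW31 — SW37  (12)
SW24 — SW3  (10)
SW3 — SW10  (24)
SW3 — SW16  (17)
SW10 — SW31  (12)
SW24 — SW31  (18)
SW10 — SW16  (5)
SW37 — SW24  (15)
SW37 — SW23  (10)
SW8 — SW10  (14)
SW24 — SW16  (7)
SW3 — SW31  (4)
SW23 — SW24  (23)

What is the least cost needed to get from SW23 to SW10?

Candidate routes:
SW23 - SW24 - SW16 - SW10: 23+7+5 = 35
SW23 - SW37 - SW31 - SW3 - SW16 - SW10: 10+12+4+17+5 = 48
SW23 - SW37 - SW31 - SW10: 10+12+12 = 34
SW23 - SW37 - SW24 - SW16 - SW10: 10+15+7+5 = 37
The minimum is 34 via SW23 - SW37 - SW31 - SW10.

34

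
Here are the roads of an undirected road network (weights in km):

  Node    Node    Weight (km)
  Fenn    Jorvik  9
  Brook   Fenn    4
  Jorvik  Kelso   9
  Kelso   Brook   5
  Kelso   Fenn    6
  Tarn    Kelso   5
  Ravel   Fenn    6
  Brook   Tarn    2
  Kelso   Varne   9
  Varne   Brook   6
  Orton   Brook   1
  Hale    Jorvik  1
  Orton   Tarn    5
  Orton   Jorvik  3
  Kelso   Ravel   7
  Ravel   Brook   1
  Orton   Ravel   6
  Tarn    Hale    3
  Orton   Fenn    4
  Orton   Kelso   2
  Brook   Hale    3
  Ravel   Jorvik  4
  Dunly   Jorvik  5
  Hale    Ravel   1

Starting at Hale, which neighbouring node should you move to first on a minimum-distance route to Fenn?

Ravel

Enumerating some paths:
Hale - Ravel - Brook - Fenn: 1+1+4 = 6
Hale - Ravel - Fenn: 1+6 = 7
Hale - Ravel - Brook - Orton - Fenn: 1+1+1+4 = 7
Hale - Brook - Fenn: 3+4 = 7
The minimum is 6 km via Hale - Ravel - Brook - Fenn.
So from Hale the first move is to Ravel.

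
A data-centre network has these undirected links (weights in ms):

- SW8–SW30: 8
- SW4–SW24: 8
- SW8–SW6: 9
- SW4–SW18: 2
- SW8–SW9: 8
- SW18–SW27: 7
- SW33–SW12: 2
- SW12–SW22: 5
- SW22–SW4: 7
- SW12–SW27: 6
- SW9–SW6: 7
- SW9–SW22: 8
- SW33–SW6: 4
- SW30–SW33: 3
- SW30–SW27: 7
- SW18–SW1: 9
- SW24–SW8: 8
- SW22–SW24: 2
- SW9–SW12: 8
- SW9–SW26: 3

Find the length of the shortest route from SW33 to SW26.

13 ms

Enumerating some paths:
SW33 → SW12 → SW22 → SW9 → SW26: 2+5+8+3 = 18
SW33 → SW12 → SW9 → SW26: 2+8+3 = 13
SW33 → SW6 → SW9 → SW26: 4+7+3 = 14
Cheapest is SW33 → SW12 → SW9 → SW26 at 13 ms.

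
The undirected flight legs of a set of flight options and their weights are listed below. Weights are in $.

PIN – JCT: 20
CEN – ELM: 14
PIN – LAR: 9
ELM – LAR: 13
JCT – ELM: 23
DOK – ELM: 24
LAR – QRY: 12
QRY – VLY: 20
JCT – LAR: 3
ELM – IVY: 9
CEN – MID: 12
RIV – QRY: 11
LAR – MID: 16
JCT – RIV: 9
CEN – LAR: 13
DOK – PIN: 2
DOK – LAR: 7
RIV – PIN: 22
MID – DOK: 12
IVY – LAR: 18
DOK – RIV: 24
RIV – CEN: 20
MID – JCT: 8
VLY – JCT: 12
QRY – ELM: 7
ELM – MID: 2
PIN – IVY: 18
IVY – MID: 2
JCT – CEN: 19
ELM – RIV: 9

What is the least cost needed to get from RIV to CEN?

Candidate routes:
RIV - ELM - MID - CEN: 9+2+12 = 23
RIV - CEN: 20 = 20
RIV - ELM - CEN: 9+14 = 23
The minimum is $20 via RIV - CEN.

$20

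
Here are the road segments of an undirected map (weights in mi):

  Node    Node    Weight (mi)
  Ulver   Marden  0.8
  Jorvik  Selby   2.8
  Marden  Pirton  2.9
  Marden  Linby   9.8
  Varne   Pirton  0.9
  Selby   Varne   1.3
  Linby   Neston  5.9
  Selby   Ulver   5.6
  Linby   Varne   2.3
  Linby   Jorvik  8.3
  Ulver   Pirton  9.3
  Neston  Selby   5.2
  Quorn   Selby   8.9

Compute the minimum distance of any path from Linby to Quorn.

Running Dijkstra from Linby:
Linby: 0
Varne: 2.3  (via Linby)
Pirton: 3.2  (via Varne)
Selby: 3.6  (via Varne)
Neston: 5.9  (via Linby)
Marden: 6.1  (via Pirton)
Jorvik: 6.4  (via Selby)
Ulver: 6.9  (via Marden)
Quorn: 12.5  (via Selby)
Shortest route: Linby–Varne–Selby–Quorn = 12.5 mi.

12.5 mi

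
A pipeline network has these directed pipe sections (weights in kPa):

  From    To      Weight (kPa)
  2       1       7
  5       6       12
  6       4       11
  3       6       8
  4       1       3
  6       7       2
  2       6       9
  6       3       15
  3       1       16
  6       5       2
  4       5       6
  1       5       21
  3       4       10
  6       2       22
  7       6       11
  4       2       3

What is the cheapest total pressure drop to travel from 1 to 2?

Candidate routes:
1 → 5 → 6 → 2: 21+12+22 = 55
1 → 5 → 6 → 4 → 2: 21+12+11+3 = 47
1 → 5 → 6 → 3 → 4 → 2: 21+12+15+10+3 = 61
Cheapest is 1 → 5 → 6 → 4 → 2 at 47 kPa.

47 kPa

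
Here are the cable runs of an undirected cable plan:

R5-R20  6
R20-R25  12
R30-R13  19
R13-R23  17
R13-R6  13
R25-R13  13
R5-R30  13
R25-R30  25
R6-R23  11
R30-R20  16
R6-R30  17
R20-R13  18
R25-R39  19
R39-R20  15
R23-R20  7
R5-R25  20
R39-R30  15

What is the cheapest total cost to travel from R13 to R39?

32

Enumerating some paths:
R13–R20–R39: 18+15 = 33
R13–R30–R39: 19+15 = 34
R13–R25–R39: 13+19 = 32
Cheapest is R13–R25–R39 at 32.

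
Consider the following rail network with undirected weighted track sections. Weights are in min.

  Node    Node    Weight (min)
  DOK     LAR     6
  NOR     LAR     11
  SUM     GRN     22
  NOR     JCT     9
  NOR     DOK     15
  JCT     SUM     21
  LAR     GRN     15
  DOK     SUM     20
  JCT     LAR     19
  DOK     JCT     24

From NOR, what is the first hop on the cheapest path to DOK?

Candidate routes:
NOR–LAR–DOK: 11+6 = 17
NOR–JCT–DOK: 9+24 = 33
NOR–DOK: 15 = 15
Cheapest is NOR–DOK at 15 min.
So from NOR the first move is to DOK.

DOK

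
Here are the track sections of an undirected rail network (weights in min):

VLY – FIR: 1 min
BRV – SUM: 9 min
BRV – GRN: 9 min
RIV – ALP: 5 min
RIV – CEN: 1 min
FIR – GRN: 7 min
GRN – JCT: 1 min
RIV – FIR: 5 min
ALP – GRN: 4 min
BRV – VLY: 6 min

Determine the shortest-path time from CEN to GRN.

Running Dijkstra from CEN:
CEN: 0
RIV: 1  (via CEN)
ALP: 6  (via RIV)
FIR: 6  (via RIV)
VLY: 7  (via FIR)
GRN: 10  (via ALP)
Shortest route: CEN–RIV–ALP–GRN = 10 min.

10 min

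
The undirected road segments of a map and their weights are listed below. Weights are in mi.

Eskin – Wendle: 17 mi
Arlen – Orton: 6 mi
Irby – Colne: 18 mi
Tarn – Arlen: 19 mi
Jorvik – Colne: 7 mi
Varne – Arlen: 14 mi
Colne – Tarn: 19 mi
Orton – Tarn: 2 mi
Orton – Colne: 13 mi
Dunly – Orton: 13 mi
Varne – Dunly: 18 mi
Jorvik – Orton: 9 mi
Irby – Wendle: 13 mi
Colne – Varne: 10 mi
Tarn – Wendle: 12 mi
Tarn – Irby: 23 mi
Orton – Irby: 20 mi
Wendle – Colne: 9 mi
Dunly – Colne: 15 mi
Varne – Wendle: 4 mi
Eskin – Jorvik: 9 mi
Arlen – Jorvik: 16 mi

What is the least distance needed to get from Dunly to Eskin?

Enumerating some paths:
Dunly–Colne–Wendle–Eskin: 15+9+17 = 41
Dunly–Orton–Jorvik–Eskin: 13+9+9 = 31
Dunly–Varne–Wendle–Eskin: 18+4+17 = 39
Dunly–Orton–Colne–Jorvik–Eskin: 13+13+7+9 = 42
The minimum is 31 mi via Dunly–Orton–Jorvik–Eskin.

31 mi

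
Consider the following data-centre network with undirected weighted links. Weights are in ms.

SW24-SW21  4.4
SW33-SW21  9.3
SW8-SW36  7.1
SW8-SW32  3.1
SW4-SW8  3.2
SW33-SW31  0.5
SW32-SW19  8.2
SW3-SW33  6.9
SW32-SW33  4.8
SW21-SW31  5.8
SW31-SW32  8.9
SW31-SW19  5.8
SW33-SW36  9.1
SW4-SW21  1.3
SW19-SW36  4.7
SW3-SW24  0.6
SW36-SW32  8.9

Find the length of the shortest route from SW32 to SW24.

12 ms

Running Dijkstra from SW32:
SW32: 0
SW8: 3.1  (via SW32)
SW33: 4.8  (via SW32)
SW31: 5.3  (via SW33)
SW4: 6.3  (via SW8)
SW21: 7.6  (via SW4)
SW19: 8.2  (via SW32)
SW36: 8.9  (via SW32)
SW3: 11.7  (via SW33)
SW24: 12  (via SW21)
Shortest route: SW32–SW8–SW4–SW21–SW24 = 12 ms.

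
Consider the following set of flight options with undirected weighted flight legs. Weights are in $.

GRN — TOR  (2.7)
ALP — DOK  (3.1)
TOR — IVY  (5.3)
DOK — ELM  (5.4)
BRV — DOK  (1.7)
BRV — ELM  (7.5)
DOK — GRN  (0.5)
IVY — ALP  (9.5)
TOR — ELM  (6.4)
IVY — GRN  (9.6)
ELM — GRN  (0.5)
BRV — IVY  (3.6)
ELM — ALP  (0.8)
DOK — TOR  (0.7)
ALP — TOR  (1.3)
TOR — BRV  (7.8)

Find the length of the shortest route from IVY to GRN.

$5.8

Candidate routes:
IVY–TOR–DOK–GRN: 5.3+0.7+0.5 = 6.5
IVY–BRV–DOK–GRN: 3.6+1.7+0.5 = 5.8
IVY–TOR–GRN: 5.3+2.7 = 8
IVY–TOR–ALP–ELM–GRN: 5.3+1.3+0.8+0.5 = 7.9
Cheapest is IVY–BRV–DOK–GRN at $5.8.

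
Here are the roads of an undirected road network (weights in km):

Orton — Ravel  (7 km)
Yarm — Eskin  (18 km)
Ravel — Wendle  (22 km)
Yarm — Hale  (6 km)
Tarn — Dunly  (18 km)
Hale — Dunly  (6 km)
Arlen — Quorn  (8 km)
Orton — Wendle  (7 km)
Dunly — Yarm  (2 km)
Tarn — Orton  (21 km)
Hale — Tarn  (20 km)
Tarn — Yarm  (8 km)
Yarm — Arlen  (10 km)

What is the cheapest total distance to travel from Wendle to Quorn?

Settle nodes by increasing distance from Wendle:
Wendle: 0
Orton: 7  (via Wendle)
Ravel: 14  (via Orton)
Tarn: 28  (via Orton)
Yarm: 36  (via Tarn)
Dunly: 38  (via Yarm)
Hale: 42  (via Yarm)
Arlen: 46  (via Yarm)
Quorn: 54  (via Arlen)
Shortest route: Wendle–Orton–Tarn–Yarm–Arlen–Quorn = 54 km.

54 km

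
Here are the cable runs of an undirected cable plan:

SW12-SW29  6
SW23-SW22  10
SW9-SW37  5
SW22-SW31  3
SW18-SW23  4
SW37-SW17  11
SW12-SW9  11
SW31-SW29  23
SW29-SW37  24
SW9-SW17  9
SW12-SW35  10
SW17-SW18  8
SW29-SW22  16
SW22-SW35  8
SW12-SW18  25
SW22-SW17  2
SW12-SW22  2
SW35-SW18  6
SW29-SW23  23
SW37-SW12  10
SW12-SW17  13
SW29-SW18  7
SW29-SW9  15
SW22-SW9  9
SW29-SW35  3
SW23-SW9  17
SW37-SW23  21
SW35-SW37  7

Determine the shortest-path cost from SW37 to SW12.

Running Dijkstra from SW37:
SW37: 0
SW9: 5  (via SW37)
SW35: 7  (via SW37)
SW29: 10  (via SW35)
SW12: 10  (via SW37)
Shortest route: SW37 → SW12 = 10.

10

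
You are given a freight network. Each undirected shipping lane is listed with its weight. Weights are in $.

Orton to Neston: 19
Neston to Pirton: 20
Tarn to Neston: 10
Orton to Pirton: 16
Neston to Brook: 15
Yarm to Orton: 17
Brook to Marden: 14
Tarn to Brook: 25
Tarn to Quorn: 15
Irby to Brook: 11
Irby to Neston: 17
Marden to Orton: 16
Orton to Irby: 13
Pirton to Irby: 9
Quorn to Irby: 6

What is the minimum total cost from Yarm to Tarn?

Settle nodes by increasing distance from Yarm:
Yarm: 0
Orton: 17  (via Yarm)
Irby: 30  (via Orton)
Marden: 33  (via Orton)
Pirton: 33  (via Orton)
Quorn: 36  (via Irby)
Neston: 36  (via Orton)
Brook: 41  (via Irby)
Tarn: 46  (via Neston)
Shortest route: Yarm → Orton → Neston → Tarn = $46.

$46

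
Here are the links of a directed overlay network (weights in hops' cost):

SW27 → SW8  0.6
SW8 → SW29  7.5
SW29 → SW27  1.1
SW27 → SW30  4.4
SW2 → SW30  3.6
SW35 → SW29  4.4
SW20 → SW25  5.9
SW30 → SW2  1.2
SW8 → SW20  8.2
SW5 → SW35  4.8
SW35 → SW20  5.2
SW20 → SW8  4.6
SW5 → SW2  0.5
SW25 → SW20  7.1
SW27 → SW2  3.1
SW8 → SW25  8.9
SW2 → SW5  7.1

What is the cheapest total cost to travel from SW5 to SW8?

10.9 hops' cost

Running Dijkstra from SW5:
SW5: 0
SW2: 0.5  (via SW5)
SW30: 4.1  (via SW2)
SW35: 4.8  (via SW5)
SW29: 9.2  (via SW35)
SW20: 10  (via SW35)
SW27: 10.3  (via SW29)
SW8: 10.9  (via SW27)
Shortest route: SW5 → SW35 → SW29 → SW27 → SW8 = 10.9 hops' cost.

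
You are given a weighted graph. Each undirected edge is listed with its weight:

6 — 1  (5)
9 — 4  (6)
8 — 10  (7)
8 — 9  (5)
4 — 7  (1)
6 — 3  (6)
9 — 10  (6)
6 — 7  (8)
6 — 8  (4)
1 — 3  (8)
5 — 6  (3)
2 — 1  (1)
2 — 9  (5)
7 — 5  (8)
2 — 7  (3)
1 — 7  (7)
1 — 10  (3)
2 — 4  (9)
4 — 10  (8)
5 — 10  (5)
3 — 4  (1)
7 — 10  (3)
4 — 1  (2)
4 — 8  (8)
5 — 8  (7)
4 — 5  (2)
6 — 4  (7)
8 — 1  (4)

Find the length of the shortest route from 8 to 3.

7

Settle nodes by increasing distance from 8:
8: 0
1: 4  (via 8)
6: 4  (via 8)
2: 5  (via 1)
9: 5  (via 8)
4: 6  (via 1)
3: 7  (via 4)
Shortest route: 8 → 1 → 4 → 3 = 7.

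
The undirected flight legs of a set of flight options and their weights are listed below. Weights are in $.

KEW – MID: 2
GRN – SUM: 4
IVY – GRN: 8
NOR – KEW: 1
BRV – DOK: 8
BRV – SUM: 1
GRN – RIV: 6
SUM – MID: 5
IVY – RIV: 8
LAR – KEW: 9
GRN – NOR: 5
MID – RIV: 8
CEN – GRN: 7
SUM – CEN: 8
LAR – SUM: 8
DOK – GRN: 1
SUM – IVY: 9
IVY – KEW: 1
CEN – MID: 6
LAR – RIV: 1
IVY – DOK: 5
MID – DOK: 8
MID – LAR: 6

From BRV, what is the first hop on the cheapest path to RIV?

Candidate routes:
BRV → SUM → LAR → RIV: 1+8+1 = 10
BRV → SUM → GRN → RIV: 1+4+6 = 11
The minimum is $10 via BRV → SUM → LAR → RIV.
So from BRV the first move is to SUM.

SUM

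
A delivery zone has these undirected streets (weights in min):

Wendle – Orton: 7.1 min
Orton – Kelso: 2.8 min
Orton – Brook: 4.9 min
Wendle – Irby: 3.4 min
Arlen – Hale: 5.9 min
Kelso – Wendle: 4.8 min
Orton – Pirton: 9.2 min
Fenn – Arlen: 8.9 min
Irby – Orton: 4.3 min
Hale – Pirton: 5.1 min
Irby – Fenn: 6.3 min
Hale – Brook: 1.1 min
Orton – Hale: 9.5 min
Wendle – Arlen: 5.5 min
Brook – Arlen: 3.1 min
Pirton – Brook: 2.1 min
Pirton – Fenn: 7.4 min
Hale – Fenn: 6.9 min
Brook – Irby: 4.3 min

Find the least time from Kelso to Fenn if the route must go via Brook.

15.7 min

Best Kelso to Brook: Kelso–Orton–Brook costing 7.7
Best Brook to Fenn: Brook–Hale–Fenn costing 8
Total via Brook: 7.7 + 8 = 15.7 min.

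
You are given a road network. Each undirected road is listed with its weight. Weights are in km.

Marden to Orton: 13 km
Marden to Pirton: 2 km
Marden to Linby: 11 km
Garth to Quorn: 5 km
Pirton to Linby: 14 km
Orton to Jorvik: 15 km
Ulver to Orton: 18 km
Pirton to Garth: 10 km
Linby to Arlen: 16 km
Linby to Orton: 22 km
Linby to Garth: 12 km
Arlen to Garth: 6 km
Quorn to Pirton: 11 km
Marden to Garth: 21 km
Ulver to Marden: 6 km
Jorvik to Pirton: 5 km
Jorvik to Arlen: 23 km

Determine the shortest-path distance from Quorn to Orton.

Candidate routes:
Quorn–Pirton–Marden–Orton: 11+2+13 = 26
Quorn–Garth–Pirton–Marden–Orton: 5+10+2+13 = 30
Quorn–Pirton–Jorvik–Orton: 11+5+15 = 31
The minimum is 26 km via Quorn–Pirton–Marden–Orton.

26 km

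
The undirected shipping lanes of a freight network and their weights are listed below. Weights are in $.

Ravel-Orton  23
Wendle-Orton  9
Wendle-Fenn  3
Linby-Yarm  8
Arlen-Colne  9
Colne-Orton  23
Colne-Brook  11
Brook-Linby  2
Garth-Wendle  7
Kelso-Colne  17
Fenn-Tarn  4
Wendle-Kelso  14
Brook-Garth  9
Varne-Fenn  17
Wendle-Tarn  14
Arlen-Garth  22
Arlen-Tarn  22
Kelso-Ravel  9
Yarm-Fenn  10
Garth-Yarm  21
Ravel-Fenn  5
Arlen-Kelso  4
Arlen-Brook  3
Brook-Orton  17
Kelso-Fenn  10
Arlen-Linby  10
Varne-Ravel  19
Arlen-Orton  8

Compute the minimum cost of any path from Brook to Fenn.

$17

Running Dijkstra from Brook:
Brook: 0
Linby: 2  (via Brook)
Arlen: 3  (via Brook)
Kelso: 7  (via Arlen)
Garth: 9  (via Brook)
Yarm: 10  (via Linby)
Orton: 11  (via Arlen)
Colne: 11  (via Brook)
Ravel: 16  (via Kelso)
Wendle: 16  (via Garth)
Fenn: 17  (via Kelso)
Shortest route: Brook → Arlen → Kelso → Fenn = $17.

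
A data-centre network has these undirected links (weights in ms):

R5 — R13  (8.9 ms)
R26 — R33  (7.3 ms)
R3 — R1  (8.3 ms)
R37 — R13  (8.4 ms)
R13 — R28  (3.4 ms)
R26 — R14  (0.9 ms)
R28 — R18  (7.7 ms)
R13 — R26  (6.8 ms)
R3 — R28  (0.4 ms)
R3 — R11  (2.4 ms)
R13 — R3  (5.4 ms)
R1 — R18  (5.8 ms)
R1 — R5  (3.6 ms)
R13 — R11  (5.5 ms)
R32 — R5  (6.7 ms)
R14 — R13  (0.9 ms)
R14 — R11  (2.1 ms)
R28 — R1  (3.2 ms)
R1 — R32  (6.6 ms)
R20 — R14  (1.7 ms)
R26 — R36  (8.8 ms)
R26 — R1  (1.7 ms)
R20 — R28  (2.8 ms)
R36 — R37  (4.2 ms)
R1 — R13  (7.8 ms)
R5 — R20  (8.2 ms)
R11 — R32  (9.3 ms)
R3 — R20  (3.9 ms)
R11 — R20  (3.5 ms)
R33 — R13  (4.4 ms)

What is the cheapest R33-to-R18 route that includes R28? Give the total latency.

15.5 ms

Shortest R33→R28: R33–R13–R28 = 7.8
Best R28 to R18: R28–R18 costing 7.7
Total via R28: 7.8 + 7.7 = 15.5 ms.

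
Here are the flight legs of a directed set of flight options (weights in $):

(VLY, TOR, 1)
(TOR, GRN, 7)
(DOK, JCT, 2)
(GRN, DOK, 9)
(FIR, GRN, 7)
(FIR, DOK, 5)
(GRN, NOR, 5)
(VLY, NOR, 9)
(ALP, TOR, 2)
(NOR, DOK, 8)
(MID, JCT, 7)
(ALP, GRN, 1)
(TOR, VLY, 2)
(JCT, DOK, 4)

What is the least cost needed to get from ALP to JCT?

$12

Running Dijkstra from ALP:
ALP: 0
GRN: 1  (via ALP)
TOR: 2  (via ALP)
VLY: 4  (via TOR)
NOR: 6  (via GRN)
DOK: 10  (via GRN)
JCT: 12  (via DOK)
Shortest route: ALP–GRN–DOK–JCT = $12.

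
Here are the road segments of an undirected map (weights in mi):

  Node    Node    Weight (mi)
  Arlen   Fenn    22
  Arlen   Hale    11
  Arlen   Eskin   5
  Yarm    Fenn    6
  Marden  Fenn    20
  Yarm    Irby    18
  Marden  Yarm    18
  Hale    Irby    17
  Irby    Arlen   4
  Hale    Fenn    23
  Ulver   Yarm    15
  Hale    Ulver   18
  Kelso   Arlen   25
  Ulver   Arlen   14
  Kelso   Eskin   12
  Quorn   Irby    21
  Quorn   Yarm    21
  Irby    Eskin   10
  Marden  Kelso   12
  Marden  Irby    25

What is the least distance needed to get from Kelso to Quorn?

Running Dijkstra from Kelso:
Kelso: 0
Eskin: 12  (via Kelso)
Marden: 12  (via Kelso)
Arlen: 17  (via Eskin)
Irby: 21  (via Arlen)
Hale: 28  (via Arlen)
Yarm: 30  (via Marden)
Ulver: 31  (via Arlen)
Fenn: 32  (via Marden)
Quorn: 42  (via Irby)
Shortest route: Kelso–Eskin–Arlen–Irby–Quorn = 42 mi.

42 mi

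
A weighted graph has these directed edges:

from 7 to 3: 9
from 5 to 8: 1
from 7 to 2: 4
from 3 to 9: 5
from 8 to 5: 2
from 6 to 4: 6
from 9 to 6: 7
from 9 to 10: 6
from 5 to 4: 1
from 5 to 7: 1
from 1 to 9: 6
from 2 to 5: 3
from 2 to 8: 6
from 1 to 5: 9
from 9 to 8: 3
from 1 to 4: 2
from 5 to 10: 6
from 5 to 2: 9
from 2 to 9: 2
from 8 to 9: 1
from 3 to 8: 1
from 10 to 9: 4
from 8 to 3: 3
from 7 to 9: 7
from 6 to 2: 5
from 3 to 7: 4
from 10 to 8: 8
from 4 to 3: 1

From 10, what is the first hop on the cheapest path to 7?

9

Compare a few routes:
10 → 8 → 5 → 7: 8+2+1 = 11
10 → 9 → 8 → 5 → 7: 4+3+2+1 = 10
The minimum is 10 via 10 → 9 → 8 → 5 → 7.
So from 10 the first move is to 9.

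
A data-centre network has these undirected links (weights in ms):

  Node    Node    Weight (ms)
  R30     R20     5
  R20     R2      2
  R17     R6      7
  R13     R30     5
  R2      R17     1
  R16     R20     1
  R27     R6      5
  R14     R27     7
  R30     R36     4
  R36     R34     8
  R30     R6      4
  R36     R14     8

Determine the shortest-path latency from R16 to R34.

Enumerating some paths:
R16 - R20 - R2 - R17 - R6 - R30 - R36 - R34: 1+2+1+7+4+4+8 = 27
R16 - R20 - R30 - R36 - R34: 1+5+4+8 = 18
The minimum is 18 ms via R16 - R20 - R30 - R36 - R34.

18 ms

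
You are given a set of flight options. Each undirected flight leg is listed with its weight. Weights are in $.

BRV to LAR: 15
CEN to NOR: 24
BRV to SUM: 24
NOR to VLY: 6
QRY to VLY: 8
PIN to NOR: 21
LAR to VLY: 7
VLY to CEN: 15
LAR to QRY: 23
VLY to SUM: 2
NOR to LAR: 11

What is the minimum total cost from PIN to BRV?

Shortest distances from PIN:
PIN: 0
NOR: 21  (via PIN)
VLY: 27  (via NOR)
SUM: 29  (via VLY)
LAR: 32  (via NOR)
QRY: 35  (via VLY)
CEN: 42  (via VLY)
BRV: 47  (via LAR)
Shortest route: PIN–NOR–LAR–BRV = $47.

$47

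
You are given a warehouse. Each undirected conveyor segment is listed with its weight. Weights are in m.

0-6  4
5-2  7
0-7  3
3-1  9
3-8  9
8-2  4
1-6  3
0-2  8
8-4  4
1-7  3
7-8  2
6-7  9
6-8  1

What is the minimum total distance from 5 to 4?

Compare a few routes:
5 - 2 - 8 - 4: 7+4+4 = 15
5 - 2 - 0 - 7 - 8 - 4: 7+8+3+2+4 = 24
The minimum is 15 m via 5 - 2 - 8 - 4.

15 m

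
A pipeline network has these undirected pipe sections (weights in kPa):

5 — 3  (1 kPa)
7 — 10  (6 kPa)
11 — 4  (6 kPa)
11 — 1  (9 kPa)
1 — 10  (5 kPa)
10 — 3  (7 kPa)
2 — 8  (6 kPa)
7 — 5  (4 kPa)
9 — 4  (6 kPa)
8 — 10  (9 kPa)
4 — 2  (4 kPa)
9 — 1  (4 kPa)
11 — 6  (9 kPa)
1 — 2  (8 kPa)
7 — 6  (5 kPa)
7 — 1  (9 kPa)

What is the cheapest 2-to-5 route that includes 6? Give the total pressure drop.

28 kPa

Shortest 2→6: 2–4–11–6 = 19
Shortest 6→5: 6–7–5 = 9
Total via 6: 19 + 9 = 28 kPa.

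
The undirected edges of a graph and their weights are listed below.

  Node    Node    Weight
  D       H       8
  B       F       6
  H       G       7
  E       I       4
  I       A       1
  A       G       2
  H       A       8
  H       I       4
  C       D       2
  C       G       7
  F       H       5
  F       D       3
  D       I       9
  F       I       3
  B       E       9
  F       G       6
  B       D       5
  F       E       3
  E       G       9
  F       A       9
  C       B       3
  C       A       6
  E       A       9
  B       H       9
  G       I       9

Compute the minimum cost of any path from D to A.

Running Dijkstra from D:
D: 0
C: 2  (via D)
F: 3  (via D)
B: 5  (via D)
E: 6  (via F)
I: 6  (via F)
A: 7  (via I)
Shortest route: D–F–I–A = 7.

7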